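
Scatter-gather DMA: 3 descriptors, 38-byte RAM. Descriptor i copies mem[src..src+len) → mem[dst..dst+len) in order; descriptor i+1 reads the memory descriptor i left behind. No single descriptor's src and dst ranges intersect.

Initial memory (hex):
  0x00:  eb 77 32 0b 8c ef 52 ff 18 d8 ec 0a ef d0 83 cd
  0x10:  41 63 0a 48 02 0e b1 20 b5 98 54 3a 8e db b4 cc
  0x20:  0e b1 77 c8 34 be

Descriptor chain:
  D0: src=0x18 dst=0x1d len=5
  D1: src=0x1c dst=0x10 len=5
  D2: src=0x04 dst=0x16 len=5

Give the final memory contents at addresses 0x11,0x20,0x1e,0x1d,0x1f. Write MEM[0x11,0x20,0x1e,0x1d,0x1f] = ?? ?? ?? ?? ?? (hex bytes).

  after D0: wrote 5B at 0x1d = b598543a8e
  after D1: wrote 5B at 0x10 = 8eb598543a
  after D2: wrote 5B at 0x16 = 8cef52ff18
query mem[0x11]=0xb5, mem[0x20]=0x3a, mem[0x1e]=0x98, mem[0x1d]=0xb5, mem[0x1f]=0x54

MEM[0x11,0x20,0x1e,0x1d,0x1f] = b5 3a 98 b5 54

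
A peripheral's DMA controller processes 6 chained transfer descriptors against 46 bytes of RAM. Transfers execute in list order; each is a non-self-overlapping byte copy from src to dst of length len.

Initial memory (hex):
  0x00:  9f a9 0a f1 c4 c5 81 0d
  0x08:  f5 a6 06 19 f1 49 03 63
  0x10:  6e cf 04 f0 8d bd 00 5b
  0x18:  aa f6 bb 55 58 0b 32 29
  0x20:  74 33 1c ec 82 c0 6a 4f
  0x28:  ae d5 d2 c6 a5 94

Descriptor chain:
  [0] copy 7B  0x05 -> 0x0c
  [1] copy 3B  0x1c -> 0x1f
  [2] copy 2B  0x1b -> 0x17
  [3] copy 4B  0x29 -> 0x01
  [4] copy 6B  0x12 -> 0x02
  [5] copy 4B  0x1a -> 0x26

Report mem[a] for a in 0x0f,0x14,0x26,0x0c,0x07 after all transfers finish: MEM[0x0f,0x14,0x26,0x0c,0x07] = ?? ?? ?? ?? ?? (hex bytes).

D0: mem[0x0c..0x12] <- [c5 81 0d f5 a6 06 19]
D1: mem[0x1f..0x21] <- [58 0b 32]
D2: mem[0x17..0x18] <- [55 58]
D3: mem[0x01..0x04] <- [d5 d2 c6 a5]
D4: mem[0x02..0x07] <- [19 f0 8d bd 00 55]
D5: mem[0x26..0x29] <- [bb 55 58 0b]
query mem[0x0f]=0xf5, mem[0x14]=0x8d, mem[0x26]=0xbb, mem[0x0c]=0xc5, mem[0x07]=0x55

MEM[0x0f,0x14,0x26,0x0c,0x07] = f5 8d bb c5 55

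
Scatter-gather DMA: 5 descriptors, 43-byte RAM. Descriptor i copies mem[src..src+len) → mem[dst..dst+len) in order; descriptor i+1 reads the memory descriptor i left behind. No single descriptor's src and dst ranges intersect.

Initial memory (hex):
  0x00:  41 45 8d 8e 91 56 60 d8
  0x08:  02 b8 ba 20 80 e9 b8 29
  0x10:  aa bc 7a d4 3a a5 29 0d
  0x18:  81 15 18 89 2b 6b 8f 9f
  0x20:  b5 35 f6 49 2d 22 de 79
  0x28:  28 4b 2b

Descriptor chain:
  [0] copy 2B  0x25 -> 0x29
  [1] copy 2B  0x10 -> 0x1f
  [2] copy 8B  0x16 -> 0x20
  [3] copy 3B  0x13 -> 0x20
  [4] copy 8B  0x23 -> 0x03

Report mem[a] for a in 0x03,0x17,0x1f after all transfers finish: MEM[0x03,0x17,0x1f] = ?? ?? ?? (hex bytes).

[0] 0x25->0x29 len=2 : 22 de
[1] 0x10->0x1f len=2 : aa bc
[2] 0x16->0x20 len=8 : 29 0d 81 15 18 89 2b 6b
[3] 0x13->0x20 len=3 : d4 3a a5
[4] 0x23->0x03 len=8 : 15 18 89 2b 6b 28 22 de
query mem[0x03]=0x15, mem[0x17]=0x0d, mem[0x1f]=0xaa

MEM[0x03,0x17,0x1f] = 15 0d aa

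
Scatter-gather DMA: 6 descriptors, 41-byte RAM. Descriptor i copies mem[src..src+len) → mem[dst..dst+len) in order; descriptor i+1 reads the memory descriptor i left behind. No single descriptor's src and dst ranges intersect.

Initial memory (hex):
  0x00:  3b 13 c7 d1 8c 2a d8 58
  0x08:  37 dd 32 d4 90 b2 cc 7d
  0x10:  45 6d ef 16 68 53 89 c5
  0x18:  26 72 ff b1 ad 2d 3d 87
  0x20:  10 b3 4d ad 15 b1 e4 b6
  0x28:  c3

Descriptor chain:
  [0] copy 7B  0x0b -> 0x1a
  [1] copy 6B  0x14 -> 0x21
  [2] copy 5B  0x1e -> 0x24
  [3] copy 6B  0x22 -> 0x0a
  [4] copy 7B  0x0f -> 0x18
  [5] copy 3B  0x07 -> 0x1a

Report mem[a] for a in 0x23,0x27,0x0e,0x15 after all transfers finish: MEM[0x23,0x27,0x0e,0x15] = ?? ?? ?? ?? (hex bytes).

[0] 0x0b->0x1a len=7 : d4 90 b2 cc 7d 45 6d
[1] 0x14->0x21 len=6 : 68 53 89 c5 26 72
[2] 0x1e->0x24 len=5 : 7d 45 6d 68 53
[3] 0x22->0x0a len=6 : 53 89 7d 45 6d 68
[4] 0x0f->0x18 len=7 : 68 45 6d ef 16 68 53
[5] 0x07->0x1a len=3 : 58 37 dd
query mem[0x23]=0x89, mem[0x27]=0x68, mem[0x0e]=0x6d, mem[0x15]=0x53

MEM[0x23,0x27,0x0e,0x15] = 89 68 6d 53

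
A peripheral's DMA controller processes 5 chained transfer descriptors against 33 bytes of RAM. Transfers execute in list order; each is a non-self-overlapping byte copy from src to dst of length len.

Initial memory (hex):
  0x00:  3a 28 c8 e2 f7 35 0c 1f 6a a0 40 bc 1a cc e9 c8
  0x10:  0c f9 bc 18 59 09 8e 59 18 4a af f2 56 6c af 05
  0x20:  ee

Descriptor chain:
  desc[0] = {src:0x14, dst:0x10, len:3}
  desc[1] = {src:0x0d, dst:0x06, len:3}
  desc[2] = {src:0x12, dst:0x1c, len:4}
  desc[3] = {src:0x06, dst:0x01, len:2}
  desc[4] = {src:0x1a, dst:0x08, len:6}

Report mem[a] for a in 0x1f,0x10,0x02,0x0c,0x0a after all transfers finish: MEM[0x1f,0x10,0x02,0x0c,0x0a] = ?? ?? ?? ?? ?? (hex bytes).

MEM[0x1f,0x10,0x02,0x0c,0x0a] = 09 59 e9 59 8e

  after D0: wrote 3B at 0x10 = 59098e
  after D1: wrote 3B at 0x06 = cce9c8
  after D2: wrote 4B at 0x1c = 8e185909
  after D3: wrote 2B at 0x01 = cce9
  after D4: wrote 6B at 0x08 = aff28e185909
query mem[0x1f]=0x09, mem[0x10]=0x59, mem[0x02]=0xe9, mem[0x0c]=0x59, mem[0x0a]=0x8e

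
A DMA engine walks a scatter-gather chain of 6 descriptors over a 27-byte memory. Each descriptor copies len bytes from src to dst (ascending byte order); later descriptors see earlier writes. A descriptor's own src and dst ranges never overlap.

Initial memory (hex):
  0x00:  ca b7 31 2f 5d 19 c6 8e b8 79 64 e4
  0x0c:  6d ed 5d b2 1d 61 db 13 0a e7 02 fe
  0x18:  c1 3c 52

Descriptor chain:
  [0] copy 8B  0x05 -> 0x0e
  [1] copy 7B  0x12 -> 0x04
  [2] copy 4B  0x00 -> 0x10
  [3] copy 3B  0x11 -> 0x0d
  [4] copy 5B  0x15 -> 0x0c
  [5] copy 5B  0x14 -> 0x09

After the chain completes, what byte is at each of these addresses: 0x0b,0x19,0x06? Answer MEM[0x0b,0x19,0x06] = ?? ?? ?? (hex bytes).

[0] 0x05->0x0e len=8 : 19 c6 8e b8 79 64 e4 6d
[1] 0x12->0x04 len=7 : 79 64 e4 6d 02 fe c1
[2] 0x00->0x10 len=4 : ca b7 31 2f
[3] 0x11->0x0d len=3 : b7 31 2f
[4] 0x15->0x0c len=5 : 6d 02 fe c1 3c
[5] 0x14->0x09 len=5 : e4 6d 02 fe c1
query mem[0x0b]=0x02, mem[0x19]=0x3c, mem[0x06]=0xe4

MEM[0x0b,0x19,0x06] = 02 3c e4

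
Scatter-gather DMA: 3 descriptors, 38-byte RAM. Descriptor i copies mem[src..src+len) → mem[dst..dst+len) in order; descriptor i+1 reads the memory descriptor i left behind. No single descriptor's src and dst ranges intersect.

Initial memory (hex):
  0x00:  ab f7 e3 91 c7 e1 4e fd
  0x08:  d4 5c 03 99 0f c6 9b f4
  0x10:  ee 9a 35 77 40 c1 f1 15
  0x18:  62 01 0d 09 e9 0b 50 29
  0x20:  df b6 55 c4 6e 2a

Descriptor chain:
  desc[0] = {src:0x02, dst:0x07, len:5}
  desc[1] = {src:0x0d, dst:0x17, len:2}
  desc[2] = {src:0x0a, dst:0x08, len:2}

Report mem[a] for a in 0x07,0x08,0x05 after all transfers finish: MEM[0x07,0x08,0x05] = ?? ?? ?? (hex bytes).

  after D0: wrote 5B at 0x07 = e391c7e14e
  after D1: wrote 2B at 0x17 = c69b
  after D2: wrote 2B at 0x08 = e14e
query mem[0x07]=0xe3, mem[0x08]=0xe1, mem[0x05]=0xe1

MEM[0x07,0x08,0x05] = e3 e1 e1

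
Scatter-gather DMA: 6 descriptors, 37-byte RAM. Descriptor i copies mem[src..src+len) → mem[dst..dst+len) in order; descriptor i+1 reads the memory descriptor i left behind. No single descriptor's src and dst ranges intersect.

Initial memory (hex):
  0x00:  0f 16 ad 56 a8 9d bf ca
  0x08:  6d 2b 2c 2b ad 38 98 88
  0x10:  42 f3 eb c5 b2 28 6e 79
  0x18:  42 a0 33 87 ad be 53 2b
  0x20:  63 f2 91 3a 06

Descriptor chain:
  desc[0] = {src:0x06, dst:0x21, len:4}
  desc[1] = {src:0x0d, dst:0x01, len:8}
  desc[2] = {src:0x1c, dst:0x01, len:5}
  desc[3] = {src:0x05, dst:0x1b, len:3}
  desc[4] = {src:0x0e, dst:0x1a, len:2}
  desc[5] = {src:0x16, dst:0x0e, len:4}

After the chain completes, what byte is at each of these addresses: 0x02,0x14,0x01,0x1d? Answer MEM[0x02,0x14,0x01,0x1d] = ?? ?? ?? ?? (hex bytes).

D0: mem[0x21..0x24] <- [bf ca 6d 2b]
D1: mem[0x01..0x08] <- [38 98 88 42 f3 eb c5 b2]
D2: mem[0x01..0x05] <- [ad be 53 2b 63]
D3: mem[0x1b..0x1d] <- [63 eb c5]
D4: mem[0x1a..0x1b] <- [98 88]
D5: mem[0x0e..0x11] <- [6e 79 42 a0]
query mem[0x02]=0xbe, mem[0x14]=0xb2, mem[0x01]=0xad, mem[0x1d]=0xc5

MEM[0x02,0x14,0x01,0x1d] = be b2 ad c5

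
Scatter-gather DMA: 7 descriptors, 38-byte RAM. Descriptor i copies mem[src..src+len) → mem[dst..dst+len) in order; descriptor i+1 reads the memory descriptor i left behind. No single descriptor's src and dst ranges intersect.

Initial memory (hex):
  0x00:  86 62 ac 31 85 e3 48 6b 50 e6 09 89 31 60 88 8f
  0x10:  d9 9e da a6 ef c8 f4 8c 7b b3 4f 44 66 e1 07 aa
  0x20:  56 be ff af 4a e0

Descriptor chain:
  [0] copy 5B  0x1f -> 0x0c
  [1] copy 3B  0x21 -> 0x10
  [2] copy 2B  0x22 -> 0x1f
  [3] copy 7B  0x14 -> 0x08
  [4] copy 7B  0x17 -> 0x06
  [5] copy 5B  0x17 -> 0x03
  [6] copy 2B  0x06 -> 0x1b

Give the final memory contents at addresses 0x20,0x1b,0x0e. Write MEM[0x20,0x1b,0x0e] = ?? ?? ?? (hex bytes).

MEM[0x20,0x1b,0x0e] = af 4f 4f

[0] 0x1f->0x0c len=5 : aa 56 be ff af
[1] 0x21->0x10 len=3 : be ff af
[2] 0x22->0x1f len=2 : ff af
[3] 0x14->0x08 len=7 : ef c8 f4 8c 7b b3 4f
[4] 0x17->0x06 len=7 : 8c 7b b3 4f 44 66 e1
[5] 0x17->0x03 len=5 : 8c 7b b3 4f 44
[6] 0x06->0x1b len=2 : 4f 44
query mem[0x20]=0xaf, mem[0x1b]=0x4f, mem[0x0e]=0x4f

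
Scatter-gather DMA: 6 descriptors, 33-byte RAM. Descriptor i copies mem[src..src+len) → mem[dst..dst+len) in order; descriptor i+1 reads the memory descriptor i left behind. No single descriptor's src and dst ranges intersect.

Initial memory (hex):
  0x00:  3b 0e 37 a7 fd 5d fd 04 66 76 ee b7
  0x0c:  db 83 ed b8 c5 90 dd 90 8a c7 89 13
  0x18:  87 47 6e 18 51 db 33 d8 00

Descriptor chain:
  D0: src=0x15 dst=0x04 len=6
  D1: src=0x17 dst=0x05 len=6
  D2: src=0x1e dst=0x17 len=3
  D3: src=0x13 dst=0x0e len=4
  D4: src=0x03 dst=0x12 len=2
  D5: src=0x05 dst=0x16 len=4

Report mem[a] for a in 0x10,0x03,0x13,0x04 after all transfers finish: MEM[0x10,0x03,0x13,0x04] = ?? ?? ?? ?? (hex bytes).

#0 dst[0x04+6] := {0xc7,0x89,0x13,0x87,0x47,0x6e}
#1 dst[0x05+6] := {0x13,0x87,0x47,0x6e,0x18,0x51}
#2 dst[0x17+3] := {0x33,0xd8,0x00}
#3 dst[0x0e+4] := {0x90,0x8a,0xc7,0x89}
#4 dst[0x12+2] := {0xa7,0xc7}
#5 dst[0x16+4] := {0x13,0x87,0x47,0x6e}
query mem[0x10]=0xc7, mem[0x03]=0xa7, mem[0x13]=0xc7, mem[0x04]=0xc7

MEM[0x10,0x03,0x13,0x04] = c7 a7 c7 c7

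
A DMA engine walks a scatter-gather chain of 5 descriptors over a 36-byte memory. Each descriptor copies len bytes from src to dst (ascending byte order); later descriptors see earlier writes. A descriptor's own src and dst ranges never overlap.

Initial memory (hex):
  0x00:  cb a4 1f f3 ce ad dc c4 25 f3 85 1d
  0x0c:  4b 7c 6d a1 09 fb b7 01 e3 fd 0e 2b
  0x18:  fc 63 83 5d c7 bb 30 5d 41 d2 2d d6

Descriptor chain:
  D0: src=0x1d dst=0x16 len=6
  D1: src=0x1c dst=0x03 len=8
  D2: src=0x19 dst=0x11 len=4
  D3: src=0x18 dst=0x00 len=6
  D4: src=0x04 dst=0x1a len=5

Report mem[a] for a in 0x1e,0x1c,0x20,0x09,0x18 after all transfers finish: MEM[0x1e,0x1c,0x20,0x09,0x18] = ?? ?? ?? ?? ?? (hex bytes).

MEM[0x1e,0x1c,0x20,0x09,0x18] = d2 5d 41 2d 5d

D0: mem[0x16..0x1b] <- [bb 30 5d 41 d2 2d]
D1: mem[0x03..0x0a] <- [c7 bb 30 5d 41 d2 2d d6]
D2: mem[0x11..0x14] <- [41 d2 2d c7]
D3: mem[0x00..0x05] <- [5d 41 d2 2d c7 bb]
D4: mem[0x1a..0x1e] <- [c7 bb 5d 41 d2]
query mem[0x1e]=0xd2, mem[0x1c]=0x5d, mem[0x20]=0x41, mem[0x09]=0x2d, mem[0x18]=0x5d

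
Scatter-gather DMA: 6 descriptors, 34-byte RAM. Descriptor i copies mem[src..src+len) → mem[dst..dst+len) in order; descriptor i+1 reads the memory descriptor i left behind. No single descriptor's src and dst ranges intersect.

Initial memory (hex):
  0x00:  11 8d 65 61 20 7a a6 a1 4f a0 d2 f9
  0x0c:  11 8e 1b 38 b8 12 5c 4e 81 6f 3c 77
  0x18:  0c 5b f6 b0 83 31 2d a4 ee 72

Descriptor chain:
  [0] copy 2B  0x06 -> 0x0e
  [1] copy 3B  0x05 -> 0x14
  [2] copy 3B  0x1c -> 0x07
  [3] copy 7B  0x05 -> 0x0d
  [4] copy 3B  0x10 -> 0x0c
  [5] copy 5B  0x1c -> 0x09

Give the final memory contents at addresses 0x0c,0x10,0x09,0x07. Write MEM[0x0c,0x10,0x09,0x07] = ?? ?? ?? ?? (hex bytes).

D0: mem[0x0e..0x0f] <- [a6 a1]
D1: mem[0x14..0x16] <- [7a a6 a1]
D2: mem[0x07..0x09] <- [83 31 2d]
D3: mem[0x0d..0x13] <- [7a a6 83 31 2d d2 f9]
D4: mem[0x0c..0x0e] <- [31 2d d2]
D5: mem[0x09..0x0d] <- [83 31 2d a4 ee]
query mem[0x0c]=0xa4, mem[0x10]=0x31, mem[0x09]=0x83, mem[0x07]=0x83

MEM[0x0c,0x10,0x09,0x07] = a4 31 83 83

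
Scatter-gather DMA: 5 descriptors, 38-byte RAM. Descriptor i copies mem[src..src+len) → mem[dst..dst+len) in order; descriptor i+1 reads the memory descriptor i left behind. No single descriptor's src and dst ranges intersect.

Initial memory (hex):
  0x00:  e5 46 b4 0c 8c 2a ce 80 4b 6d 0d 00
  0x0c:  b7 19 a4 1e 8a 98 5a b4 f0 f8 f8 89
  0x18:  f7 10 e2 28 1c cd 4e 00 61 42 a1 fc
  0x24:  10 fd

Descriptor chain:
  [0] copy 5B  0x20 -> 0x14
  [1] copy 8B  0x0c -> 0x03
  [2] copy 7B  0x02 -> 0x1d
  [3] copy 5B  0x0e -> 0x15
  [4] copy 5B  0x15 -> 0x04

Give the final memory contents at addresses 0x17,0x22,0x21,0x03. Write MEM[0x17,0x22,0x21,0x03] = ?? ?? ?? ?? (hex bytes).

#0 dst[0x14+5] := {0x61,0x42,0xa1,0xfc,0x10}
#1 dst[0x03+8] := {0xb7,0x19,0xa4,0x1e,0x8a,0x98,0x5a,0xb4}
#2 dst[0x1d+7] := {0xb4,0xb7,0x19,0xa4,0x1e,0x8a,0x98}
#3 dst[0x15+5] := {0xa4,0x1e,0x8a,0x98,0x5a}
#4 dst[0x04+5] := {0xa4,0x1e,0x8a,0x98,0x5a}
query mem[0x17]=0x8a, mem[0x22]=0x8a, mem[0x21]=0x1e, mem[0x03]=0xb7

MEM[0x17,0x22,0x21,0x03] = 8a 8a 1e b7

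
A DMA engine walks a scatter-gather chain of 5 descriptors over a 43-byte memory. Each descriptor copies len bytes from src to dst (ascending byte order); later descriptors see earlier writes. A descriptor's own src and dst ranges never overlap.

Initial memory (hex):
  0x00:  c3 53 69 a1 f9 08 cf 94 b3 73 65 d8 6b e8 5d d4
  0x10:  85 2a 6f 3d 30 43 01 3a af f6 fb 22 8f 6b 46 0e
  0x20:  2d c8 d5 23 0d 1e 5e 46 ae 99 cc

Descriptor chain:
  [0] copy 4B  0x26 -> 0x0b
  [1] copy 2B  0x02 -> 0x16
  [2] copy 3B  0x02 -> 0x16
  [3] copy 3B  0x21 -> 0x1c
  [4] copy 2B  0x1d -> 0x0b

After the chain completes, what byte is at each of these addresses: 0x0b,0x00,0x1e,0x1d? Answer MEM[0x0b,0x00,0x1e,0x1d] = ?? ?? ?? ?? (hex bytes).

[0] 0x26->0x0b len=4 : 5e 46 ae 99
[1] 0x02->0x16 len=2 : 69 a1
[2] 0x02->0x16 len=3 : 69 a1 f9
[3] 0x21->0x1c len=3 : c8 d5 23
[4] 0x1d->0x0b len=2 : d5 23
query mem[0x0b]=0xd5, mem[0x00]=0xc3, mem[0x1e]=0x23, mem[0x1d]=0xd5

MEM[0x0b,0x00,0x1e,0x1d] = d5 c3 23 d5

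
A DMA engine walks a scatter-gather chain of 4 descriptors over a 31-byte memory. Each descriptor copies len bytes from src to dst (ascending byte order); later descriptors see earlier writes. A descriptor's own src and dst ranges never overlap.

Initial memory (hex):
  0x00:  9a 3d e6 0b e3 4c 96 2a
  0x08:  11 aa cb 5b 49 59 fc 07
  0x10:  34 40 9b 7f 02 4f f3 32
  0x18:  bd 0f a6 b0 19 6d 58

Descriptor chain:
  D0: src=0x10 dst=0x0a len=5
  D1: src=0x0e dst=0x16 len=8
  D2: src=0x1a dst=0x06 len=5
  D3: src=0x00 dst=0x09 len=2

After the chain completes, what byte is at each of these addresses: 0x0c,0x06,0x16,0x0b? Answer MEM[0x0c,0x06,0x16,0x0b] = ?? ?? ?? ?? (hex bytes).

MEM[0x0c,0x06,0x16,0x0b] = 9b 9b 02 40

#0 dst[0x0a+5] := {0x34,0x40,0x9b,0x7f,0x02}
#1 dst[0x16+8] := {0x02,0x07,0x34,0x40,0x9b,0x7f,0x02,0x4f}
#2 dst[0x06+5] := {0x9b,0x7f,0x02,0x4f,0x58}
#3 dst[0x09+2] := {0x9a,0x3d}
query mem[0x0c]=0x9b, mem[0x06]=0x9b, mem[0x16]=0x02, mem[0x0b]=0x40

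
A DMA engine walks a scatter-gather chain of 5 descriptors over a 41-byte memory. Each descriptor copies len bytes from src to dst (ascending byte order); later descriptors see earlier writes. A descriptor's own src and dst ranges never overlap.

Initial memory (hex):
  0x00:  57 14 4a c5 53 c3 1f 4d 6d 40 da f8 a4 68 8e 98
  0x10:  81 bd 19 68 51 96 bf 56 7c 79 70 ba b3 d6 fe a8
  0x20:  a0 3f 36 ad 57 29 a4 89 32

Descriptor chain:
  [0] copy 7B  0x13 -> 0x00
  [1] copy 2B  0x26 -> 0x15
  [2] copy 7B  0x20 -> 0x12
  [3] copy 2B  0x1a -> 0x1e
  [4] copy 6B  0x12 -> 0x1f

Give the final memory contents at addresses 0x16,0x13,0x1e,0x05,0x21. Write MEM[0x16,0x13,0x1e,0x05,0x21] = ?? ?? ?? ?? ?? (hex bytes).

  after D0: wrote 7B at 0x00 = 685196bf567c79
  after D1: wrote 2B at 0x15 = a489
  after D2: wrote 7B at 0x12 = a03f36ad5729a4
  after D3: wrote 2B at 0x1e = 70ba
  after D4: wrote 6B at 0x1f = a03f36ad5729
query mem[0x16]=0x57, mem[0x13]=0x3f, mem[0x1e]=0x70, mem[0x05]=0x7c, mem[0x21]=0x36

MEM[0x16,0x13,0x1e,0x05,0x21] = 57 3f 70 7c 36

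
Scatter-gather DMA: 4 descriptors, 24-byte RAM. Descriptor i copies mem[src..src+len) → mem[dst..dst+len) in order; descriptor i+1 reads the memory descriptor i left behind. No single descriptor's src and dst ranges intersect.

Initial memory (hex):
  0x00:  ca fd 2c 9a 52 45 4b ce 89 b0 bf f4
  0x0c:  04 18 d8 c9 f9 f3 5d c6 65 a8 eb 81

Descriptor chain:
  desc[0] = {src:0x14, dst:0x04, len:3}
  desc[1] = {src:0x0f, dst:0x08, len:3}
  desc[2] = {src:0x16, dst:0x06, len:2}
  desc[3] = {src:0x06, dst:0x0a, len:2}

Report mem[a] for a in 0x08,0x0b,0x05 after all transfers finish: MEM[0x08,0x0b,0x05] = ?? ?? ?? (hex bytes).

#0 dst[0x04+3] := {0x65,0xa8,0xeb}
#1 dst[0x08+3] := {0xc9,0xf9,0xf3}
#2 dst[0x06+2] := {0xeb,0x81}
#3 dst[0x0a+2] := {0xeb,0x81}
query mem[0x08]=0xc9, mem[0x0b]=0x81, mem[0x05]=0xa8

MEM[0x08,0x0b,0x05] = c9 81 a8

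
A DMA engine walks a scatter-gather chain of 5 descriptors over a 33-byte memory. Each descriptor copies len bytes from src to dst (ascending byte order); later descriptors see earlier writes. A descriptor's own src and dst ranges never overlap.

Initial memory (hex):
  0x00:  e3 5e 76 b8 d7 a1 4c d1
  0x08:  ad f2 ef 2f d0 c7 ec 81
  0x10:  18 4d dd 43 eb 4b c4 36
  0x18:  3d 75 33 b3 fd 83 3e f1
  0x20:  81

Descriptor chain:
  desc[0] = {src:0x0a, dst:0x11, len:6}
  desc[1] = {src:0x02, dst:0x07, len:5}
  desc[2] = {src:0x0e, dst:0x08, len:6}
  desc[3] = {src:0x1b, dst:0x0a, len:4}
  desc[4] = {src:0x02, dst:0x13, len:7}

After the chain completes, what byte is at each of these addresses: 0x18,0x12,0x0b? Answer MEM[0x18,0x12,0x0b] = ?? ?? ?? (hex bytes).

  after D0: wrote 6B at 0x11 = ef2fd0c7ec81
  after D1: wrote 5B at 0x07 = 76b8d7a14c
  after D2: wrote 6B at 0x08 = ec8118ef2fd0
  after D3: wrote 4B at 0x0a = b3fd833e
  after D4: wrote 7B at 0x13 = 76b8d7a14c76ec
query mem[0x18]=0x76, mem[0x12]=0x2f, mem[0x0b]=0xfd

MEM[0x18,0x12,0x0b] = 76 2f fd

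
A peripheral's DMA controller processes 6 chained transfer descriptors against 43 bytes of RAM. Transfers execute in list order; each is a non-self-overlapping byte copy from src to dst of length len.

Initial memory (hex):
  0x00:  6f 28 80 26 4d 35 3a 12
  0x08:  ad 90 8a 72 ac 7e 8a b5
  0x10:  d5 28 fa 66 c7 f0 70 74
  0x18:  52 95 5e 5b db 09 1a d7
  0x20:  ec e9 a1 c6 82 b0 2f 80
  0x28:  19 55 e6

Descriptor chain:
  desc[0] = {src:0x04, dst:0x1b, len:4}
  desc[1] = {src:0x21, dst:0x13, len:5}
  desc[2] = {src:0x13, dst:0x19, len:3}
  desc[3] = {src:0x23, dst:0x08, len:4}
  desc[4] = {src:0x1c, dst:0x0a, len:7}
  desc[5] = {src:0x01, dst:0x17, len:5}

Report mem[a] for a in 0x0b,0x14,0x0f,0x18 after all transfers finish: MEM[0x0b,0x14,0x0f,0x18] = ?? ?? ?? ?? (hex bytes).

  after D0: wrote 4B at 0x1b = 4d353a12
  after D1: wrote 5B at 0x13 = e9a1c682b0
  after D2: wrote 3B at 0x19 = e9a1c6
  after D3: wrote 4B at 0x08 = c682b02f
  after D4: wrote 7B at 0x0a = 353a12d7ece9a1
  after D5: wrote 5B at 0x17 = 2880264d35
query mem[0x0b]=0x3a, mem[0x14]=0xa1, mem[0x0f]=0xe9, mem[0x18]=0x80

MEM[0x0b,0x14,0x0f,0x18] = 3a a1 e9 80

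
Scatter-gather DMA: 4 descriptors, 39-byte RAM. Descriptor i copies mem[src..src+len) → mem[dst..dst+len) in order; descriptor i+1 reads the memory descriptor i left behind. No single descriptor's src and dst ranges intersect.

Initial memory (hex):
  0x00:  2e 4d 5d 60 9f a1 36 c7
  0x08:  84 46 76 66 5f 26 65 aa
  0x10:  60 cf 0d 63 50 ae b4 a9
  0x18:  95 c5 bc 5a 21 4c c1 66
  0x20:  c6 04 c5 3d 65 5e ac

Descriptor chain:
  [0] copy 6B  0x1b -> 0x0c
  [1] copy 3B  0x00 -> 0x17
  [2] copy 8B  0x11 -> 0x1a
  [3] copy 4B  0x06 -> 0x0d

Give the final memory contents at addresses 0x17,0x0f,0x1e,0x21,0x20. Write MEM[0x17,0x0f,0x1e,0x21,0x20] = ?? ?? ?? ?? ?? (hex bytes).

MEM[0x17,0x0f,0x1e,0x21,0x20] = 2e 84 ae 4d 2e

  after D0: wrote 6B at 0x0c = 5a214cc166c6
  after D1: wrote 3B at 0x17 = 2e4d5d
  after D2: wrote 8B at 0x1a = c60d6350aeb42e4d
  after D3: wrote 4B at 0x0d = 36c78446
query mem[0x17]=0x2e, mem[0x0f]=0x84, mem[0x1e]=0xae, mem[0x21]=0x4d, mem[0x20]=0x2e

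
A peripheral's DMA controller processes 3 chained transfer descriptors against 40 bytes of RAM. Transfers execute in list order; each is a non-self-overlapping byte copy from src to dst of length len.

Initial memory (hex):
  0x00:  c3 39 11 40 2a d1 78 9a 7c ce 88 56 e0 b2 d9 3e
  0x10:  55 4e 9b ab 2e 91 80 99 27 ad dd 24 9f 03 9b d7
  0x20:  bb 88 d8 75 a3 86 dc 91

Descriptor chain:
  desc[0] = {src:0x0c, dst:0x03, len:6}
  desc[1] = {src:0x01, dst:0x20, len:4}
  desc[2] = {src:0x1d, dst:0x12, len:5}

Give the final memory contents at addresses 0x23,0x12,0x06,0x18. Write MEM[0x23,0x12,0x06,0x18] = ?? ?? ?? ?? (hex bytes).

MEM[0x23,0x12,0x06,0x18] = b2 03 3e 27

#0 dst[0x03+6] := {0xe0,0xb2,0xd9,0x3e,0x55,0x4e}
#1 dst[0x20+4] := {0x39,0x11,0xe0,0xb2}
#2 dst[0x12+5] := {0x03,0x9b,0xd7,0x39,0x11}
query mem[0x23]=0xb2, mem[0x12]=0x03, mem[0x06]=0x3e, mem[0x18]=0x27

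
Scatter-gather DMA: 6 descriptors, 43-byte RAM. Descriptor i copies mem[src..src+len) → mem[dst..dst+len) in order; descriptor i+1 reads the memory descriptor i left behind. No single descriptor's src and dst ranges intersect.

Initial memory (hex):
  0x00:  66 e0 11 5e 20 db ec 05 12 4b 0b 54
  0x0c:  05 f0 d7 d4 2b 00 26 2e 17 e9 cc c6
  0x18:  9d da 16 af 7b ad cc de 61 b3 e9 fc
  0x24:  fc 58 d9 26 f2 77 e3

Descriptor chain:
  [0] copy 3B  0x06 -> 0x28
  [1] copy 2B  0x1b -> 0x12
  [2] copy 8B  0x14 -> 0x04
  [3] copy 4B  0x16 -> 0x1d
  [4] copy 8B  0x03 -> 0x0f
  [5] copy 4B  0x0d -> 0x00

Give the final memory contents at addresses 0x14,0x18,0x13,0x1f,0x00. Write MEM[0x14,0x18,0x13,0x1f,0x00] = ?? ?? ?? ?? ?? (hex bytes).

D0: mem[0x28..0x2a] <- [ec 05 12]
D1: mem[0x12..0x13] <- [af 7b]
D2: mem[0x04..0x0b] <- [17 e9 cc c6 9d da 16 af]
D3: mem[0x1d..0x20] <- [cc c6 9d da]
D4: mem[0x0f..0x16] <- [5e 17 e9 cc c6 9d da 16]
D5: mem[0x00..0x03] <- [f0 d7 5e 17]
query mem[0x14]=0x9d, mem[0x18]=0x9d, mem[0x13]=0xc6, mem[0x1f]=0x9d, mem[0x00]=0xf0

MEM[0x14,0x18,0x13,0x1f,0x00] = 9d 9d c6 9d f0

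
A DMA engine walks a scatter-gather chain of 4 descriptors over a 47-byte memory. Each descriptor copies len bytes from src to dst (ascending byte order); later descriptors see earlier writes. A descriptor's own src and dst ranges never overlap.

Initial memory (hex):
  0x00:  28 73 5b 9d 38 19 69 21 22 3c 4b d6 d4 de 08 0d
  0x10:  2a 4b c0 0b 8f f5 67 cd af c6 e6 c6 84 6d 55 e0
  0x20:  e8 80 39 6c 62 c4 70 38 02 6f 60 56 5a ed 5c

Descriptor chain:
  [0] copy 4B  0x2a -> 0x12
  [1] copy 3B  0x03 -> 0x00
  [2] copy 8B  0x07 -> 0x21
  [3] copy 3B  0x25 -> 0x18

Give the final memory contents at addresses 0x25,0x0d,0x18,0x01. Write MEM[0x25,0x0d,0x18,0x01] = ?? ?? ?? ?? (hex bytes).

MEM[0x25,0x0d,0x18,0x01] = d6 de d6 38

D0: mem[0x12..0x15] <- [60 56 5a ed]
D1: mem[0x00..0x02] <- [9d 38 19]
D2: mem[0x21..0x28] <- [21 22 3c 4b d6 d4 de 08]
D3: mem[0x18..0x1a] <- [d6 d4 de]
query mem[0x25]=0xd6, mem[0x0d]=0xde, mem[0x18]=0xd6, mem[0x01]=0x38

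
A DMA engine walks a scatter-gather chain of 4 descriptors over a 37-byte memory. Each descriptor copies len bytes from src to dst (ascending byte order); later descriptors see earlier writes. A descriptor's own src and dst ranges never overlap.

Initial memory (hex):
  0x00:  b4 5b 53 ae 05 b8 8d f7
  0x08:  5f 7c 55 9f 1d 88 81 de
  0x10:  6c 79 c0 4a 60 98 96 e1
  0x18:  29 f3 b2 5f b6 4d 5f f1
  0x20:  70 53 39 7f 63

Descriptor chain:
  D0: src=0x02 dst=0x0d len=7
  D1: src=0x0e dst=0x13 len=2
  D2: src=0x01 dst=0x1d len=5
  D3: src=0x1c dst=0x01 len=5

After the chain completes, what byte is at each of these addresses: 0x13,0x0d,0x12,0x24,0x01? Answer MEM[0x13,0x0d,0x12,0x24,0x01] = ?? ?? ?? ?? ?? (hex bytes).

#0 dst[0x0d+7] := {0x53,0xae,0x05,0xb8,0x8d,0xf7,0x5f}
#1 dst[0x13+2] := {0xae,0x05}
#2 dst[0x1d+5] := {0x5b,0x53,0xae,0x05,0xb8}
#3 dst[0x01+5] := {0xb6,0x5b,0x53,0xae,0x05}
query mem[0x13]=0xae, mem[0x0d]=0x53, mem[0x12]=0xf7, mem[0x24]=0x63, mem[0x01]=0xb6

MEM[0x13,0x0d,0x12,0x24,0x01] = ae 53 f7 63 b6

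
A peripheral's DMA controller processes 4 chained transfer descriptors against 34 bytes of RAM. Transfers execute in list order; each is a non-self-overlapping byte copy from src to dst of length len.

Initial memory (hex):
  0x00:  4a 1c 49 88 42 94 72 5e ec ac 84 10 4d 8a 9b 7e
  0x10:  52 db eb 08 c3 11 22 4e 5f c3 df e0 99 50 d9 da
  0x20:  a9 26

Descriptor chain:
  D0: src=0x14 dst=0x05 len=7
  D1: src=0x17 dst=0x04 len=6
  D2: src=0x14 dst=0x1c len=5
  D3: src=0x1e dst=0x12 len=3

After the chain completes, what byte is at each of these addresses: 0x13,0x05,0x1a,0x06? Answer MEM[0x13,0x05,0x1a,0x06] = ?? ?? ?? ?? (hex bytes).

[0] 0x14->0x05 len=7 : c3 11 22 4e 5f c3 df
[1] 0x17->0x04 len=6 : 4e 5f c3 df e0 99
[2] 0x14->0x1c len=5 : c3 11 22 4e 5f
[3] 0x1e->0x12 len=3 : 22 4e 5f
query mem[0x13]=0x4e, mem[0x05]=0x5f, mem[0x1a]=0xdf, mem[0x06]=0xc3

MEM[0x13,0x05,0x1a,0x06] = 4e 5f df c3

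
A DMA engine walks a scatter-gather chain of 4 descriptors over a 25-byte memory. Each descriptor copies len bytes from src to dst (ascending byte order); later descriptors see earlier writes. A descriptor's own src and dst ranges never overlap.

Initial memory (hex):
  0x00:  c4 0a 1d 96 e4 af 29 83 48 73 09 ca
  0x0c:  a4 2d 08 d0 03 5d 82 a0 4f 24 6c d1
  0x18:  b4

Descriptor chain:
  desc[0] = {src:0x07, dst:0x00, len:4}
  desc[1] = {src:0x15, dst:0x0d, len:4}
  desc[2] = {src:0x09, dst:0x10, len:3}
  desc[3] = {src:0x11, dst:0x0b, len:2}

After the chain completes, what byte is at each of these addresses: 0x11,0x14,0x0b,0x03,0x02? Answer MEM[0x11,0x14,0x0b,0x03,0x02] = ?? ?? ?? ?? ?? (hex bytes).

D0: mem[0x00..0x03] <- [83 48 73 09]
D1: mem[0x0d..0x10] <- [24 6c d1 b4]
D2: mem[0x10..0x12] <- [73 09 ca]
D3: mem[0x0b..0x0c] <- [09 ca]
query mem[0x11]=0x09, mem[0x14]=0x4f, mem[0x0b]=0x09, mem[0x03]=0x09, mem[0x02]=0x73

MEM[0x11,0x14,0x0b,0x03,0x02] = 09 4f 09 09 73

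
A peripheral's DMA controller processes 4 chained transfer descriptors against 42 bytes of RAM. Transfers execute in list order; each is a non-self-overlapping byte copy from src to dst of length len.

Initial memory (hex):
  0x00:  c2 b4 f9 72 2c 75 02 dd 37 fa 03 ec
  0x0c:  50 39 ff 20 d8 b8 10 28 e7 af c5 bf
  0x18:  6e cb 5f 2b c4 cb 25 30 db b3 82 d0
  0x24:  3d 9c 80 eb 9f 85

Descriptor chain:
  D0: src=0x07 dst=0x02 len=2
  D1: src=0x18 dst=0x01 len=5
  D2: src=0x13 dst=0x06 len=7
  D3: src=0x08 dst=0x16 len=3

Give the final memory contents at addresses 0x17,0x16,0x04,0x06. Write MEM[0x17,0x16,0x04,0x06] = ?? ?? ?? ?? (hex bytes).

MEM[0x17,0x16,0x04,0x06] = c5 af 2b 28

[0] 0x07->0x02 len=2 : dd 37
[1] 0x18->0x01 len=5 : 6e cb 5f 2b c4
[2] 0x13->0x06 len=7 : 28 e7 af c5 bf 6e cb
[3] 0x08->0x16 len=3 : af c5 bf
query mem[0x17]=0xc5, mem[0x16]=0xaf, mem[0x04]=0x2b, mem[0x06]=0x28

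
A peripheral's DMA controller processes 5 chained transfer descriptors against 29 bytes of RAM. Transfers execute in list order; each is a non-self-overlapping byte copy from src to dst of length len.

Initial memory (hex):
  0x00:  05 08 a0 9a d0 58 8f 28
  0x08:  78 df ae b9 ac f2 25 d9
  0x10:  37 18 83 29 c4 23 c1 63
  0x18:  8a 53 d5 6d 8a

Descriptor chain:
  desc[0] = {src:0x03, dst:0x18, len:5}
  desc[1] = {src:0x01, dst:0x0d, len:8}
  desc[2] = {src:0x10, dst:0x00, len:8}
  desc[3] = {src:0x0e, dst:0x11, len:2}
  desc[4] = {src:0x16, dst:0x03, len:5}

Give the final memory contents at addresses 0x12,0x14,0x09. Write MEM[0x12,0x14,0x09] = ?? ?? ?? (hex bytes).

[0] 0x03->0x18 len=5 : 9a d0 58 8f 28
[1] 0x01->0x0d len=8 : 08 a0 9a d0 58 8f 28 78
[2] 0x10->0x00 len=8 : d0 58 8f 28 78 23 c1 63
[3] 0x0e->0x11 len=2 : a0 9a
[4] 0x16->0x03 len=5 : c1 63 9a d0 58
query mem[0x12]=0x9a, mem[0x14]=0x78, mem[0x09]=0xdf

MEM[0x12,0x14,0x09] = 9a 78 df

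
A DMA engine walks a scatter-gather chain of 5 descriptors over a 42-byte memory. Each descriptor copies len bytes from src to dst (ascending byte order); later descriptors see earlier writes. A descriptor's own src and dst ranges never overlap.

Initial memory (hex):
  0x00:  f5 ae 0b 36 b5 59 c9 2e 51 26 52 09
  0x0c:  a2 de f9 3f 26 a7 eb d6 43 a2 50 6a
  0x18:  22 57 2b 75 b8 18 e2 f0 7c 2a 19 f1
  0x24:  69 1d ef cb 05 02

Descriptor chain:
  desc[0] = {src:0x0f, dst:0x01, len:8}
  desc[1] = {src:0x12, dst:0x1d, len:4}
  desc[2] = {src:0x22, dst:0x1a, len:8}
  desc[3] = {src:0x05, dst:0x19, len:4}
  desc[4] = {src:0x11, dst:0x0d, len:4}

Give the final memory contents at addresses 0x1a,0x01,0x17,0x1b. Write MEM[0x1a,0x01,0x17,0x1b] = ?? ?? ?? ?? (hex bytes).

#0 dst[0x01+8] := {0x3f,0x26,0xa7,0xeb,0xd6,0x43,0xa2,0x50}
#1 dst[0x1d+4] := {0xeb,0xd6,0x43,0xa2}
#2 dst[0x1a+8] := {0x19,0xf1,0x69,0x1d,0xef,0xcb,0x05,0x02}
#3 dst[0x19+4] := {0xd6,0x43,0xa2,0x50}
#4 dst[0x0d+4] := {0xa7,0xeb,0xd6,0x43}
query mem[0x1a]=0x43, mem[0x01]=0x3f, mem[0x17]=0x6a, mem[0x1b]=0xa2

MEM[0x1a,0x01,0x17,0x1b] = 43 3f 6a a2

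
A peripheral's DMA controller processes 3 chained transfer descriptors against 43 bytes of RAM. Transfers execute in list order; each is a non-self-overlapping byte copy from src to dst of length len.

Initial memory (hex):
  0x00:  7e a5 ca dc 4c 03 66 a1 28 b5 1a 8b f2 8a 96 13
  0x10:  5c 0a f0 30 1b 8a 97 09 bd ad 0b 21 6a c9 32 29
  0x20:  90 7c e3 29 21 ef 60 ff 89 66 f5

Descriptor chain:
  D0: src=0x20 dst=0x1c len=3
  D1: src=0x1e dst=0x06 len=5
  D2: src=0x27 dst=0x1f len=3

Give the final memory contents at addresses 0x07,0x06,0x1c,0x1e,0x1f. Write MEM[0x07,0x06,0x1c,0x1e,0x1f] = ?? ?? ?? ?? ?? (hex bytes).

  after D0: wrote 3B at 0x1c = 907ce3
  after D1: wrote 5B at 0x06 = e329907ce3
  after D2: wrote 3B at 0x1f = ff8966
query mem[0x07]=0x29, mem[0x06]=0xe3, mem[0x1c]=0x90, mem[0x1e]=0xe3, mem[0x1f]=0xff

MEM[0x07,0x06,0x1c,0x1e,0x1f] = 29 e3 90 e3 ff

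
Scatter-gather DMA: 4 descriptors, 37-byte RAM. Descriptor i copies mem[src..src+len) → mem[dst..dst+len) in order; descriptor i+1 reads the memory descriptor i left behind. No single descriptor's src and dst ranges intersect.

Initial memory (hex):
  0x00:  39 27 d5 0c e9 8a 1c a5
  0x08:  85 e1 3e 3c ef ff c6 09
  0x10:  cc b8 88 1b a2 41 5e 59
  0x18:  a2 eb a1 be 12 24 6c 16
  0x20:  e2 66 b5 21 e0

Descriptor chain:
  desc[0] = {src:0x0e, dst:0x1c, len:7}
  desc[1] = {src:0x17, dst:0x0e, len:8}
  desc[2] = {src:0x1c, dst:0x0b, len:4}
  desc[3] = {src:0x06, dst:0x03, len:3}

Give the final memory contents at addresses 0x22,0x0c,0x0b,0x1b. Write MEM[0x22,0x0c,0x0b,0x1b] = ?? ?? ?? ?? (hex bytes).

  after D0: wrote 7B at 0x1c = c609ccb8881ba2
  after D1: wrote 8B at 0x0e = 59a2eba1bec609cc
  after D2: wrote 4B at 0x0b = c609ccb8
  after D3: wrote 3B at 0x03 = 1ca585
query mem[0x22]=0xa2, mem[0x0c]=0x09, mem[0x0b]=0xc6, mem[0x1b]=0xbe

MEM[0x22,0x0c,0x0b,0x1b] = a2 09 c6 be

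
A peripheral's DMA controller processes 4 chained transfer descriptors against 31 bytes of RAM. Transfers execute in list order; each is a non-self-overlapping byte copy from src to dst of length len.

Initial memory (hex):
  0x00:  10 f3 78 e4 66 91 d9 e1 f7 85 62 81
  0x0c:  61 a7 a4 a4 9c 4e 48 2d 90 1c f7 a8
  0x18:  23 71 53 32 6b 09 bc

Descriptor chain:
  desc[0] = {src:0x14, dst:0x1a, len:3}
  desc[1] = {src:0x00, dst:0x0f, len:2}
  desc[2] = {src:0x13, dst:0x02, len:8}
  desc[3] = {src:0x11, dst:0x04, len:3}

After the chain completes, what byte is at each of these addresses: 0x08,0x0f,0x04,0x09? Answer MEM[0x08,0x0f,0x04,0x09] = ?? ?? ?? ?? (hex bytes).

MEM[0x08,0x0f,0x04,0x09] = 71 10 4e 90

  after D0: wrote 3B at 0x1a = 901cf7
  after D1: wrote 2B at 0x0f = 10f3
  after D2: wrote 8B at 0x02 = 2d901cf7a8237190
  after D3: wrote 3B at 0x04 = 4e482d
query mem[0x08]=0x71, mem[0x0f]=0x10, mem[0x04]=0x4e, mem[0x09]=0x90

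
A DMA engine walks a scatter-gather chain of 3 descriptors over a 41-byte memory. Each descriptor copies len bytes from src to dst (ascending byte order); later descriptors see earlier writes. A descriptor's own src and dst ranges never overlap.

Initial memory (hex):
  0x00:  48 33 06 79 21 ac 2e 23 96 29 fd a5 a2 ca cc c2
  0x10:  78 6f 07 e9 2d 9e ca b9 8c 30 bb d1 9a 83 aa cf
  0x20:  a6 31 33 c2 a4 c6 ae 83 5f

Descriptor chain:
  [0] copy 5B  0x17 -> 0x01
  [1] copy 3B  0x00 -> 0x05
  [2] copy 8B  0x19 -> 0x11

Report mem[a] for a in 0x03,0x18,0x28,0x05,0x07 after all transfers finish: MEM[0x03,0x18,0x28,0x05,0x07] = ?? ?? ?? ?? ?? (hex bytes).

[0] 0x17->0x01 len=5 : b9 8c 30 bb d1
[1] 0x00->0x05 len=3 : 48 b9 8c
[2] 0x19->0x11 len=8 : 30 bb d1 9a 83 aa cf a6
query mem[0x03]=0x30, mem[0x18]=0xa6, mem[0x28]=0x5f, mem[0x05]=0x48, mem[0x07]=0x8c

MEM[0x03,0x18,0x28,0x05,0x07] = 30 a6 5f 48 8c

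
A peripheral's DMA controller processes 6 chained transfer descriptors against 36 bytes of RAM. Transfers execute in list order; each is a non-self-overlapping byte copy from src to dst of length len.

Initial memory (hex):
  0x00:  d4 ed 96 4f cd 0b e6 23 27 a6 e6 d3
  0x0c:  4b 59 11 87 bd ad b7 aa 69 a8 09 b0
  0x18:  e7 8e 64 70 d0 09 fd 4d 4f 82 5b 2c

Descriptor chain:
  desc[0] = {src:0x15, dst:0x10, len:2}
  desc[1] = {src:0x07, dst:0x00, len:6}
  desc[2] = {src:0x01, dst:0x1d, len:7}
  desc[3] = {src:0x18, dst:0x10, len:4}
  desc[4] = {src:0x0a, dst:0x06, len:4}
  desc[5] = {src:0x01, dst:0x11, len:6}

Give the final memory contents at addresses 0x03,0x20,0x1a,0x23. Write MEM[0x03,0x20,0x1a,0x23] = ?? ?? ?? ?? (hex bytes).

#0 dst[0x10+2] := {0xa8,0x09}
#1 dst[0x00+6] := {0x23,0x27,0xa6,0xe6,0xd3,0x4b}
#2 dst[0x1d+7] := {0x27,0xa6,0xe6,0xd3,0x4b,0xe6,0x23}
#3 dst[0x10+4] := {0xe7,0x8e,0x64,0x70}
#4 dst[0x06+4] := {0xe6,0xd3,0x4b,0x59}
#5 dst[0x11+6] := {0x27,0xa6,0xe6,0xd3,0x4b,0xe6}
query mem[0x03]=0xe6, mem[0x20]=0xd3, mem[0x1a]=0x64, mem[0x23]=0x23

MEM[0x03,0x20,0x1a,0x23] = e6 d3 64 23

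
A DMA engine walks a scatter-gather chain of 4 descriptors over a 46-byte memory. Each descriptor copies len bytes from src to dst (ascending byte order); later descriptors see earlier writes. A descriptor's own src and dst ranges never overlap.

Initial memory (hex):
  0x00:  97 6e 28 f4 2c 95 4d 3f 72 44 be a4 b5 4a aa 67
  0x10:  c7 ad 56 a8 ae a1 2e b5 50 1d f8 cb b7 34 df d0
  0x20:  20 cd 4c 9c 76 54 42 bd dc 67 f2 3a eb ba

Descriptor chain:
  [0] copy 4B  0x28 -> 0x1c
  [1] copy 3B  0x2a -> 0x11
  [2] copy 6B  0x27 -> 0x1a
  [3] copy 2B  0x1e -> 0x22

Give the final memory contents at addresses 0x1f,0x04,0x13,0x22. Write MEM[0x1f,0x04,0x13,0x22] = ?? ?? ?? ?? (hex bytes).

D0: mem[0x1c..0x1f] <- [dc 67 f2 3a]
D1: mem[0x11..0x13] <- [f2 3a eb]
D2: mem[0x1a..0x1f] <- [bd dc 67 f2 3a eb]
D3: mem[0x22..0x23] <- [3a eb]
query mem[0x1f]=0xeb, mem[0x04]=0x2c, mem[0x13]=0xeb, mem[0x22]=0x3a

MEM[0x1f,0x04,0x13,0x22] = eb 2c eb 3a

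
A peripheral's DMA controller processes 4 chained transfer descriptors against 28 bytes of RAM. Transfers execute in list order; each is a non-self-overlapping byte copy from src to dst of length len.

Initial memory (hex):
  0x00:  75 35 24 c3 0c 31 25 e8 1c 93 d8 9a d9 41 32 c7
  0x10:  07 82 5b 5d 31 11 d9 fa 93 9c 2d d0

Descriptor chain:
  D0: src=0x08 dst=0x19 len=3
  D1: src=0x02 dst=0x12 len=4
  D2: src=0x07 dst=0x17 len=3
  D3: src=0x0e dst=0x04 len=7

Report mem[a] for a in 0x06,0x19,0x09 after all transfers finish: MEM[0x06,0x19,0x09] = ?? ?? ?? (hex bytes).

  after D0: wrote 3B at 0x19 = 1c93d8
  after D1: wrote 4B at 0x12 = 24c30c31
  after D2: wrote 3B at 0x17 = e81c93
  after D3: wrote 7B at 0x04 = 32c7078224c30c
query mem[0x06]=0x07, mem[0x19]=0x93, mem[0x09]=0xc3

MEM[0x06,0x19,0x09] = 07 93 c3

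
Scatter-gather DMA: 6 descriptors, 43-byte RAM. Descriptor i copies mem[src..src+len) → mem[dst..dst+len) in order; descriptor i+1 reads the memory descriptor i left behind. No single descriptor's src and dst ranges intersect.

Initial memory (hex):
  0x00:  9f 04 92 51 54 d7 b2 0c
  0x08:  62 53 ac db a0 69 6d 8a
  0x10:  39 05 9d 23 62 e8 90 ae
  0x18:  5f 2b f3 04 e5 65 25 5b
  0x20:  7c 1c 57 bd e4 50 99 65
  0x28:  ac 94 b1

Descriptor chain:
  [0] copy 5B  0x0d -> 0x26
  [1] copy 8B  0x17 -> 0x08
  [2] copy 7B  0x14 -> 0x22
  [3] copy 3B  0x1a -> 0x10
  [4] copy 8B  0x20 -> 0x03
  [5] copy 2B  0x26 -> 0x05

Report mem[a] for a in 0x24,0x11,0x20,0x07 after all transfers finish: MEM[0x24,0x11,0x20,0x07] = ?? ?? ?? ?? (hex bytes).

#0 dst[0x26+5] := {0x69,0x6d,0x8a,0x39,0x05}
#1 dst[0x08+8] := {0xae,0x5f,0x2b,0xf3,0x04,0xe5,0x65,0x25}
#2 dst[0x22+7] := {0x62,0xe8,0x90,0xae,0x5f,0x2b,0xf3}
#3 dst[0x10+3] := {0xf3,0x04,0xe5}
#4 dst[0x03+8] := {0x7c,0x1c,0x62,0xe8,0x90,0xae,0x5f,0x2b}
#5 dst[0x05+2] := {0x5f,0x2b}
query mem[0x24]=0x90, mem[0x11]=0x04, mem[0x20]=0x7c, mem[0x07]=0x90

MEM[0x24,0x11,0x20,0x07] = 90 04 7c 90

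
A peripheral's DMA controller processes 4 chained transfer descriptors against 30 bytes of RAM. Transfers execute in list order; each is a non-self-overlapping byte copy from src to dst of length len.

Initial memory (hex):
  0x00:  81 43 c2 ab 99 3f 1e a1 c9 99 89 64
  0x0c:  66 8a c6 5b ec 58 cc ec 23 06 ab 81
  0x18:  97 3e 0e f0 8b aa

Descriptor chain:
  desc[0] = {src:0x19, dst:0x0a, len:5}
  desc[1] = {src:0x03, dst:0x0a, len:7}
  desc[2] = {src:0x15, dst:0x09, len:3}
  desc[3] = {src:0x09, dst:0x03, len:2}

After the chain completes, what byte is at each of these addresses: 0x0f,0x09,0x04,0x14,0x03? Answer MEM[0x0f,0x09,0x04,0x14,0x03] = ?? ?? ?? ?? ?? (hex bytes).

MEM[0x0f,0x09,0x04,0x14,0x03] = c9 06 ab 23 06

D0: mem[0x0a..0x0e] <- [3e 0e f0 8b aa]
D1: mem[0x0a..0x10] <- [ab 99 3f 1e a1 c9 99]
D2: mem[0x09..0x0b] <- [06 ab 81]
D3: mem[0x03..0x04] <- [06 ab]
query mem[0x0f]=0xc9, mem[0x09]=0x06, mem[0x04]=0xab, mem[0x14]=0x23, mem[0x03]=0x06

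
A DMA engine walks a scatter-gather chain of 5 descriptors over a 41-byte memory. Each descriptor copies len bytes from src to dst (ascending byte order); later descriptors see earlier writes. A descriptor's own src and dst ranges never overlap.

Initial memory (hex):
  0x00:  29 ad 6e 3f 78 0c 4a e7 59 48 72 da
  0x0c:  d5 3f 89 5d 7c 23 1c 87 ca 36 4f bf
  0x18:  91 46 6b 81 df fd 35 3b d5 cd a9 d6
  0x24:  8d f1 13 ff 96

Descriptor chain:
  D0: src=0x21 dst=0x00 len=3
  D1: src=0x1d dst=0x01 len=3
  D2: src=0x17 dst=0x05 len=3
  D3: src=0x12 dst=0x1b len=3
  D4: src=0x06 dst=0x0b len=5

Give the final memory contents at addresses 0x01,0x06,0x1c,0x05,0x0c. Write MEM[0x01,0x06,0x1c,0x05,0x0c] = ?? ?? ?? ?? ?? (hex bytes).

D0: mem[0x00..0x02] <- [cd a9 d6]
D1: mem[0x01..0x03] <- [fd 35 3b]
D2: mem[0x05..0x07] <- [bf 91 46]
D3: mem[0x1b..0x1d] <- [1c 87 ca]
D4: mem[0x0b..0x0f] <- [91 46 59 48 72]
query mem[0x01]=0xfd, mem[0x06]=0x91, mem[0x1c]=0x87, mem[0x05]=0xbf, mem[0x0c]=0x46

MEM[0x01,0x06,0x1c,0x05,0x0c] = fd 91 87 bf 46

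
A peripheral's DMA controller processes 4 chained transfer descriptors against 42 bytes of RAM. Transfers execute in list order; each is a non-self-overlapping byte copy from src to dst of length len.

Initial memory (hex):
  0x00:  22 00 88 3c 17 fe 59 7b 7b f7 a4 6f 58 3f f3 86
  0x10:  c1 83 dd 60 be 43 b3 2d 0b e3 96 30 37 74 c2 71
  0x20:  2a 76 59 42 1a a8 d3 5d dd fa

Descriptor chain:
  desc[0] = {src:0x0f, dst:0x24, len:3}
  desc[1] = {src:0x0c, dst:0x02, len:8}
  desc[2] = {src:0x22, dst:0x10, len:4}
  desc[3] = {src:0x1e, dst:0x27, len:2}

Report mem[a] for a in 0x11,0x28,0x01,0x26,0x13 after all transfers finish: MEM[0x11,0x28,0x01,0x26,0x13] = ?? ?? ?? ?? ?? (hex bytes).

D0: mem[0x24..0x26] <- [86 c1 83]
D1: mem[0x02..0x09] <- [58 3f f3 86 c1 83 dd 60]
D2: mem[0x10..0x13] <- [59 42 86 c1]
D3: mem[0x27..0x28] <- [c2 71]
query mem[0x11]=0x42, mem[0x28]=0x71, mem[0x01]=0x00, mem[0x26]=0x83, mem[0x13]=0xc1

MEM[0x11,0x28,0x01,0x26,0x13] = 42 71 00 83 c1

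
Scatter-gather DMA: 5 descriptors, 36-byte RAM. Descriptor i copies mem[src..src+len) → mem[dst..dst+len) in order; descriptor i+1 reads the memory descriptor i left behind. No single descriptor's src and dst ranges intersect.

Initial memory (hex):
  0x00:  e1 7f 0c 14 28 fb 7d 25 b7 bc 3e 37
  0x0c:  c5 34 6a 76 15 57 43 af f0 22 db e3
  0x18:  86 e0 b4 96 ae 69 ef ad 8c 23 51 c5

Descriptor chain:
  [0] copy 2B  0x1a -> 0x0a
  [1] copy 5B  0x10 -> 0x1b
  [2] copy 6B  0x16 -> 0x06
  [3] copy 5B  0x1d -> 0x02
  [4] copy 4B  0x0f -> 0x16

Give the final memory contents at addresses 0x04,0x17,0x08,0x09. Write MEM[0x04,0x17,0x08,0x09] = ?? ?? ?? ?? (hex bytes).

MEM[0x04,0x17,0x08,0x09] = f0 15 86 e0

  after D0: wrote 2B at 0x0a = b496
  after D1: wrote 5B at 0x1b = 155743aff0
  after D2: wrote 6B at 0x06 = dbe386e0b415
  after D3: wrote 5B at 0x02 = 43aff08c23
  after D4: wrote 4B at 0x16 = 76155743
query mem[0x04]=0xf0, mem[0x17]=0x15, mem[0x08]=0x86, mem[0x09]=0xe0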